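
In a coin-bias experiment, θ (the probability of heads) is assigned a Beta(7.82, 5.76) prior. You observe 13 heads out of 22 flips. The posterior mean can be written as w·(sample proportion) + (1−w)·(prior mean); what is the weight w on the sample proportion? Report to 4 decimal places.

0.6183

The Beta prior is conjugate to a Binomial/Bernoulli likelihood; the update adds successes to α and failures to β.
Posterior mean = (α₀+k)/(α₀+β₀+n) = [n/(α₀+β₀+n)]·(k/n) + [(α₀+β₀)/(α₀+β₀+n)]·α₀/(α₀+β₀), so only n and the prior enter the weight.
The weight on the data is w = n/(α₀+β₀+n) = 22/(7.82+5.76+22) = 22/35.58 = 0.6183.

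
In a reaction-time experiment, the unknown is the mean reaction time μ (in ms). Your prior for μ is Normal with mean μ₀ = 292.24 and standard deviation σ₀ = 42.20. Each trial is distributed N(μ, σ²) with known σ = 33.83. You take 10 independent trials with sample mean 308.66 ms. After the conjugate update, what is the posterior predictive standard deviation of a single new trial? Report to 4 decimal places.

For Normal data with known variance σ², a Normal(μ₀, σ₀²) prior on μ is conjugate. Posterior precision = 1/σ₀² + n/σ²; posterior mean is the precision-weighted average of μ₀ and x̄.
σ₀² = 42.20² = 1780.84, σ² = 33.83² = 1144.4689; σ² + n·σ₀² = 1144.4689 + 10·1780.84 = 18952.8689.
Posterior precision = 1/σ₀² + n/σ² = 1/1780.84 + 10/1144.4689 = (σ² + n·σ₀²)/(σ₀²σ²) = 18952.8689/(1780.84·1144.4689); posterior variance σₙ² = σ₀²σ²/(σ² + n·σ₀²) = 1780.84·1144.4689/18952.8689 = 107.536015.
Predictive variance for one new observation = σₙ² + σ² = 1780.84·1144.4689/18952.8689 + 1144.4689 = σ²·(σ₀² + 18952.8689)/18952.8689 = 1144.4689·20733.7089/18952.8689 = 1252.004915; SD = √(1144.4689·20733.7089/18952.8689) = 35.3837.

35.3837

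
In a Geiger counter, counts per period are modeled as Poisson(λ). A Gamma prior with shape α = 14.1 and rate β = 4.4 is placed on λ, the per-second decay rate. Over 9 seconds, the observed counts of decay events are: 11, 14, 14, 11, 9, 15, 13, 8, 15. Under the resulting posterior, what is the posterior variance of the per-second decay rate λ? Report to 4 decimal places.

0.6911

With a Gamma(shape α, rate β) prior, the Poisson likelihood is conjugate: the posterior is Gamma(α + ΣXᵢ, β + n).
Sum of counts S = 110 over n = 9 seconds.
Posterior: Gamma(α+S, β+n) = Gamma(14.1+110, 4.4+9) = Gamma(124.1, 13.4).
Var = α/β² = 124.1/13.4² = 0.6911.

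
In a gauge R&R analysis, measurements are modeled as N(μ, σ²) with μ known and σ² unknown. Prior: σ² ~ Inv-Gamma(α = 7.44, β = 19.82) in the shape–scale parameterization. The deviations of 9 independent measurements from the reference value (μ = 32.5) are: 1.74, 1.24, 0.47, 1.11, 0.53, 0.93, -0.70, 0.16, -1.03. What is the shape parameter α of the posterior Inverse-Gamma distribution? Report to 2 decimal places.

11.94

With known mean μ and an Inverse-Gamma(α, β) prior on σ², the Normal likelihood is conjugate: posterior is Inv-Gamma(α + n/2, β + Σ(xᵢ−μ)²/2).
Σ(xᵢ−μ)² = (1.74)² + (1.24)² + (0.47)² + (1.11)² + (0.53)² + (0.93)² + (-0.70)² + (0.16)² + (-1.03)² = 8.7405.
Posterior: Inv-Gamma(7.44 + 9/2, 19.82 + 8.7405/2) = Inv-Gamma(11.94, 24.19025).
Posterior α = 11.94.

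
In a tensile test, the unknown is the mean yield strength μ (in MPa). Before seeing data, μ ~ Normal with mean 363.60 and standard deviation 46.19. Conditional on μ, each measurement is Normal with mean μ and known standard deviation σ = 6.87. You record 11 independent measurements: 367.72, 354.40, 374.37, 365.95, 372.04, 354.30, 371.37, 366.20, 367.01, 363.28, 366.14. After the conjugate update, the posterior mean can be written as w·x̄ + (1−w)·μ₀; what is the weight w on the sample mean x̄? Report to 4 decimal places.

For Normal data with known variance σ², a Normal(μ₀, σ₀²) prior on μ is conjugate. Posterior precision = 1/σ₀² + n/σ²; posterior mean is the precision-weighted average of μ₀ and x̄.
σ₀² = 46.19² = 2133.5161, σ² = 6.87² = 47.1969. Prior precision 1/σ₀² = 1/2133.5161; data precision n/σ² = 11/47.1969.
w = (n/σ²)/(1/σ₀² + n/σ²) = n·σ₀²/(σ² + n·σ₀²) = 11·2133.5161/(47.1969 + 11·2133.5161) = 23468.6771/23515.874 = 0.9980.

0.9980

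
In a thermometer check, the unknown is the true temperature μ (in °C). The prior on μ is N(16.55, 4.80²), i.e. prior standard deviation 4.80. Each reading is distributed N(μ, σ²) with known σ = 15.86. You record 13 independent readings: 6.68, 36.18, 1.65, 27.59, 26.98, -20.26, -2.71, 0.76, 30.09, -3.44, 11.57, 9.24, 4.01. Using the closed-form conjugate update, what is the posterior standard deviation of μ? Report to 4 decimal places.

3.2430

For Normal data with known variance σ², a Normal(μ₀, σ₀²) prior on μ is conjugate. Posterior precision = 1/σ₀² + n/σ²; posterior mean is the precision-weighted average of μ₀ and x̄.
σ₀² = 4.80² = 23.04, σ² = 15.86² = 251.5396; σ² + n·σ₀² = 251.5396 + 13·23.04 = 551.0596.
Posterior precision = 1/σ₀² + n/σ² = 1/23.04 + 13/251.5396 = (σ² + n·σ₀²)/(σ₀²σ²) = 551.0596/(23.04·251.5396); posterior variance σₙ² = σ₀²σ²/(σ² + n·σ₀²) = 23.04·251.5396/551.0596 = 10.516961.
Posterior SD = √σₙ² = √(23.04·251.5396/551.0596) = 3.2430.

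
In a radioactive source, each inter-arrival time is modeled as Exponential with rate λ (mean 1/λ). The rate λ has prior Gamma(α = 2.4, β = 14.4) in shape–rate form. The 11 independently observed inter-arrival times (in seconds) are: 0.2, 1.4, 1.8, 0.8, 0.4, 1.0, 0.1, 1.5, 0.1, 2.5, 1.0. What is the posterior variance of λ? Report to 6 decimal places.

With a Gamma(shape α, rate β) prior on the exponential rate λ, the posterior after n observations with total T = Σxᵢ is Gamma(α+n, β+T).
Sum of observations T = 10.8 seconds; n = 11.
Posterior: Gamma(2.4+11, 14.4+10.8) = Gamma(13.4, 25.2).
Var = α/β² = 0.021101.

0.021101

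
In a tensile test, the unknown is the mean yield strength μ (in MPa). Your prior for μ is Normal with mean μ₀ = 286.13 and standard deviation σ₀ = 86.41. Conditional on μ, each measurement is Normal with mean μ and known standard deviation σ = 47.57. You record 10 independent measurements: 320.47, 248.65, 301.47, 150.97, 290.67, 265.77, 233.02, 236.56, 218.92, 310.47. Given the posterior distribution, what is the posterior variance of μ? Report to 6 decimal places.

219.634110

For Normal data with known variance σ², a Normal(μ₀, σ₀²) prior on μ is conjugate. Posterior precision = 1/σ₀² + n/σ²; posterior mean is the precision-weighted average of μ₀ and x̄.
σ₀² = 86.41² = 7466.6881, σ² = 47.57² = 2262.9049; σ² + n·σ₀² = 2262.9049 + 10·7466.6881 = 76929.7859.
Posterior precision = 1/σ₀² + n/σ² = 1/7466.6881 + 10/2262.9049 = (σ² + n·σ₀²)/(σ₀²σ²) = 76929.7859/(7466.6881·2262.9049); posterior variance σₙ² = σ₀²σ²/(σ² + n·σ₀²) = 7466.6881·2262.9049/76929.7859 = 219.634110.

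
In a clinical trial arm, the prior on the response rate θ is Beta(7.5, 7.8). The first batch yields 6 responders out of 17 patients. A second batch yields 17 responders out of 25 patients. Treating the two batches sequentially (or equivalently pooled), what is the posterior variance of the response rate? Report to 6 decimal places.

The Beta prior is conjugate to a Binomial/Bernoulli likelihood; the update adds successes to α and failures to β.
After batch 1: Beta(7.5+6, 7.8+11) = Beta(13.5, 18.8).
After batch 2: Beta(13.5+17, 18.8+8) = Beta(30.5, 26.8).
Var = αβ/((α+β)²(α+β+1)) = 30.5·26.8/(57.3²·58.3) = 0.004270.

0.004270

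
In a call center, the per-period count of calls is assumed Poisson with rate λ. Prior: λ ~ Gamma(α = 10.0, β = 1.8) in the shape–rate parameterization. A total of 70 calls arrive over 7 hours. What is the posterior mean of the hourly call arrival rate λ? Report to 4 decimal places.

With a Gamma(shape α, rate β) prior, the Poisson likelihood is conjugate: the posterior is Gamma(α + ΣXᵢ, β + n).
Posterior: Gamma(α+S, β+n) = Gamma(10.0+70, 1.8+7) = Gamma(80.0, 8.8).
Posterior mean = α/β = 80.0/8.8 = 9.0909.

9.0909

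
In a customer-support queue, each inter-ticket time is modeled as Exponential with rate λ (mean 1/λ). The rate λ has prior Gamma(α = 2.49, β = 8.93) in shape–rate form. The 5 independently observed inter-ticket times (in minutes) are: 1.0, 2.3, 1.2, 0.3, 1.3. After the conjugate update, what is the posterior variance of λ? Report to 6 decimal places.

With a Gamma(shape α, rate β) prior on the exponential rate λ, the posterior after n observations with total T = Σxᵢ is Gamma(α+n, β+T).
Sum of observations T = 6.1 minutes; n = 5.
Posterior: Gamma(2.49+5, 8.93+6.1) = Gamma(7.49, 15.03).
Var = α/β² = 0.033156.

0.033156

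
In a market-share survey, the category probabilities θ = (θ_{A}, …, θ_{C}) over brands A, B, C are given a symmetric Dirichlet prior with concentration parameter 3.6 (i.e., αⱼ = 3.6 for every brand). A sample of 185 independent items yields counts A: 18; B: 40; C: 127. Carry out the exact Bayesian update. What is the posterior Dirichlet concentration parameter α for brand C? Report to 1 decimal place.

130.6

The Dirichlet prior is conjugate to the Multinomial likelihood: each posterior αⱼ = prior αⱼ + observed count nⱼ.
Posterior concentration: (21.6, 43.6, 130.6), total = 195.8.
α_{C} = 3.6 + 127 = 130.6.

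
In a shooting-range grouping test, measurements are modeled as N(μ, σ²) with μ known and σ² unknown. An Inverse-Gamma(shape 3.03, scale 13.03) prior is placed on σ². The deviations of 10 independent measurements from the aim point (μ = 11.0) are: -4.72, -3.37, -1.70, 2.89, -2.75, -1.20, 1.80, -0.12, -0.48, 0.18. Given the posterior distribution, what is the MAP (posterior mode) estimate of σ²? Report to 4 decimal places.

With known mean μ and an Inverse-Gamma(α, β) prior on σ², the Normal likelihood is conjugate: posterior is Inv-Gamma(α + n/2, β + Σ(xᵢ−μ)²/2).
Σ(xᵢ−μ)² = (-4.72)² + (-3.37)² + (-1.70)² + (2.89)² + (-2.75)² + (-1.20)² + (1.80)² + (-0.12)² + (-0.48)² + (0.18)² = 57.3971.
Posterior: Inv-Gamma(3.03 + 10/2, 13.03 + 57.3971/2) = Inv-Gamma(8.03, 41.72855).
Mode = β/(α+1) = 41.72855/9.03 = 4.6211.

4.6211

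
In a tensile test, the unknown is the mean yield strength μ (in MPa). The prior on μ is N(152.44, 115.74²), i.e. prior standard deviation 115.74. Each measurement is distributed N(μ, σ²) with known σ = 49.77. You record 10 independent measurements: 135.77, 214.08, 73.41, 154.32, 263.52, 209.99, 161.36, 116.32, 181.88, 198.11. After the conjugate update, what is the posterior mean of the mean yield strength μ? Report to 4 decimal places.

170.5413

For Normal data with known variance σ², a Normal(μ₀, σ₀²) prior on μ is conjugate. Posterior precision = 1/σ₀² + n/σ²; posterior mean is the precision-weighted average of μ₀ and x̄.
Σxᵢ = 135.77 + 214.08 + 73.41 + 154.32 + 263.52 + 209.99 + 161.36 + 116.32 + 181.88 + 198.11 = 1708.76, so n·x̄ = 1708.76.
σ₀² = 115.74² = 13395.7476, σ² = 49.77² = 2477.0529; σ² + n·σ₀² = 2477.0529 + 10·13395.7476 = 136434.5289.
Posterior mean = (μ₀/σ₀² + n·x̄/σ²)/(1/σ₀² + n/σ²) = (σ²·μ₀ + σ₀²·n·x̄)/(σ² + n·σ₀²) = (2477.0529·152.44 + 13395.7476·1708.76)/136434.5289 = 23267719.613052/136434.5289 = 170.5413.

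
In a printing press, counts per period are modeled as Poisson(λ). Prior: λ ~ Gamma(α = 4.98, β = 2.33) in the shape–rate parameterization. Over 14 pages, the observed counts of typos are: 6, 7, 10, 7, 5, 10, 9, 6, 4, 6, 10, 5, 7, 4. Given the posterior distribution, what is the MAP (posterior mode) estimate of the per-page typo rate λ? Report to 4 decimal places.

6.1225

With a Gamma(shape α, rate β) prior, the Poisson likelihood is conjugate: the posterior is Gamma(α + ΣXᵢ, β + n).
Sum of counts S = 96 over n = 14 pages.
Posterior: Gamma(α+S, β+n) = Gamma(4.98+96, 2.33+14) = Gamma(100.98, 16.33).
Mode of Gamma(α,β) for α≥1 is (α−1)/β = 99.98/16.33 = 6.1225.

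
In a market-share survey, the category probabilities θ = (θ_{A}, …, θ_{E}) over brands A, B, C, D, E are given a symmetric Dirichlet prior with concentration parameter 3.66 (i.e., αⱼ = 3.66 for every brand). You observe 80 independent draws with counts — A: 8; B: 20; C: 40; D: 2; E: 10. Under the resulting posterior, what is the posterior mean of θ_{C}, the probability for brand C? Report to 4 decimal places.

The Dirichlet prior is conjugate to the Multinomial likelihood: each posterior αⱼ = prior αⱼ + observed count nⱼ.
Posterior concentration: (11.66, 23.66, 43.66, 5.66, 13.66), total = 98.30.
E[θ_{C}|data] = α_{C}/Σα = 43.66/98.30 = 0.4442.

0.4442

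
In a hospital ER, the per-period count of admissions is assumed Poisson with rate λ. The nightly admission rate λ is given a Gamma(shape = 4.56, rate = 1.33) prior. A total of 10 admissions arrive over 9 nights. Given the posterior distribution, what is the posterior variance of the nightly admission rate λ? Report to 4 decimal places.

With a Gamma(shape α, rate β) prior, the Poisson likelihood is conjugate: the posterior is Gamma(α + ΣXᵢ, β + n).
Posterior: Gamma(α+S, β+n) = Gamma(4.56+10, 1.33+9) = Gamma(14.56, 10.33).
Var = α/β² = 14.56/10.33² = 0.1364.

0.1364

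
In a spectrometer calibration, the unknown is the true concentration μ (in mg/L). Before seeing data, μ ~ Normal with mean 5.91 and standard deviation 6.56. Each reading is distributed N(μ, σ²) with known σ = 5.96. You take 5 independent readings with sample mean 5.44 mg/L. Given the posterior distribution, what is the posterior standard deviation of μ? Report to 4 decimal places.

For Normal data with known variance σ², a Normal(μ₀, σ₀²) prior on μ is conjugate. Posterior precision = 1/σ₀² + n/σ²; posterior mean is the precision-weighted average of μ₀ and x̄.
σ₀² = 6.56² = 43.0336, σ² = 5.96² = 35.5216; σ² + n·σ₀² = 35.5216 + 5·43.0336 = 250.6896.
Posterior precision = 1/σ₀² + n/σ² = 1/43.0336 + 5/35.5216 = (σ² + n·σ₀²)/(σ₀²σ²) = 250.6896/(43.0336·35.5216); posterior variance σₙ² = σ₀²σ²/(σ² + n·σ₀²) = 43.0336·35.5216/250.6896 = 6.097669.
Posterior SD = √σₙ² = √(43.0336·35.5216/250.6896) = 2.4693.

2.4693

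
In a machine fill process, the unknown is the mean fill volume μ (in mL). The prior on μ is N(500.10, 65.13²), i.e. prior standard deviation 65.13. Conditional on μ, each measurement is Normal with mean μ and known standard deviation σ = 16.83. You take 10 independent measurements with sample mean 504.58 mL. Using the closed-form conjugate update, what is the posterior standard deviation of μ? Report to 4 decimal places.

5.3044

For Normal data with known variance σ², a Normal(μ₀, σ₀²) prior on μ is conjugate. Posterior precision = 1/σ₀² + n/σ²; posterior mean is the precision-weighted average of μ₀ and x̄.
σ₀² = 65.13² = 4241.9169, σ² = 16.83² = 283.2489; σ² + n·σ₀² = 283.2489 + 10·4241.9169 = 42702.4179.
Posterior precision = 1/σ₀² + n/σ² = 1/4241.9169 + 10/283.2489 = (σ² + n·σ₀²)/(σ₀²σ²) = 42702.4179/(4241.9169·283.2489); posterior variance σₙ² = σ₀²σ²/(σ² + n·σ₀²) = 4241.9169·283.2489/42702.4179 = 28.137009.
Posterior SD = √σₙ² = √(4241.9169·283.2489/42702.4179) = 5.3044.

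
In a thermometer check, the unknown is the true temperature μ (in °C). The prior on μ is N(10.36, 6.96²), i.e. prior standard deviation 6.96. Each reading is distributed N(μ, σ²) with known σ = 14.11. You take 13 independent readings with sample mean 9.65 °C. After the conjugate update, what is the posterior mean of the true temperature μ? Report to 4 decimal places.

For Normal data with known variance σ², a Normal(μ₀, σ₀²) prior on μ is conjugate. Posterior precision = 1/σ₀² + n/σ²; posterior mean is the precision-weighted average of μ₀ and x̄.
n·x̄ = 13·9.65 = 125.45.
σ₀² = 6.96² = 48.4416, σ² = 14.11² = 199.0921; σ² + n·σ₀² = 199.0921 + 13·48.4416 = 828.8329.
Posterior mean = (μ₀/σ₀² + n·x̄/σ²)/(1/σ₀² + n/σ²) = (σ²·μ₀ + σ₀²·n·x̄)/(σ² + n·σ₀²) = (199.0921·10.36 + 48.4416·125.45)/828.8329 = 8139.592876/828.8329 = 9.8205.

9.8205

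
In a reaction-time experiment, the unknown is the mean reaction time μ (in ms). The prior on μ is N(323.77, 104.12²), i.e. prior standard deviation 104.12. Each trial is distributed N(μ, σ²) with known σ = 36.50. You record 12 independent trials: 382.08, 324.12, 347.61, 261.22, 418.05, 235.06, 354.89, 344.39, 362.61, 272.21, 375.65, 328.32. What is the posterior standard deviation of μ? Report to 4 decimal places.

For Normal data with known variance σ², a Normal(μ₀, σ₀²) prior on μ is conjugate. Posterior precision = 1/σ₀² + n/σ²; posterior mean is the precision-weighted average of μ₀ and x̄.
σ₀² = 104.12² = 10840.9744, σ² = 36.50² = 1332.25; σ² + n·σ₀² = 1332.25 + 12·10840.9744 = 131423.9428.
Posterior precision = 1/σ₀² + n/σ² = 1/10840.9744 + 12/1332.25 = (σ² + n·σ₀²)/(σ₀²σ²) = 131423.9428/(10840.9744·1332.25); posterior variance σₙ² = σ₀²σ²/(σ² + n·σ₀²) = 10840.9744·1332.25/131423.9428 = 109.895411.
Posterior SD = √σₙ² = √(10840.9744·1332.25/131423.9428) = 10.4831.

10.4831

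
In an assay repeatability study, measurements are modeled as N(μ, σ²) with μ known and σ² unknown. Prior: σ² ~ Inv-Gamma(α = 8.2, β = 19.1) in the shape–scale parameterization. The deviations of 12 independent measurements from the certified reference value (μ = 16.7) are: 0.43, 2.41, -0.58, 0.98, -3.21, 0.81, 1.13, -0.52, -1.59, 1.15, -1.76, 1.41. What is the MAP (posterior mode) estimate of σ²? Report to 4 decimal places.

2.2018

With known mean μ and an Inverse-Gamma(α, β) prior on σ², the Normal likelihood is conjugate: posterior is Inv-Gamma(α + n/2, β + Σ(xᵢ−μ)²/2).
Σ(xᵢ−μ)² = (0.43)² + (2.41)² + (-0.58)² + (0.98)² + (-3.21)² + (0.81)² + (1.13)² + (-0.52)² + (-1.59)² + (1.15)² + (-1.76)² + (1.41)² = 28.7336.
Posterior: Inv-Gamma(8.2 + 12/2, 19.1 + 28.7336/2) = Inv-Gamma(14.20, 33.46680).
Mode = β/(α+1) = 33.46680/15.20 = 2.2018.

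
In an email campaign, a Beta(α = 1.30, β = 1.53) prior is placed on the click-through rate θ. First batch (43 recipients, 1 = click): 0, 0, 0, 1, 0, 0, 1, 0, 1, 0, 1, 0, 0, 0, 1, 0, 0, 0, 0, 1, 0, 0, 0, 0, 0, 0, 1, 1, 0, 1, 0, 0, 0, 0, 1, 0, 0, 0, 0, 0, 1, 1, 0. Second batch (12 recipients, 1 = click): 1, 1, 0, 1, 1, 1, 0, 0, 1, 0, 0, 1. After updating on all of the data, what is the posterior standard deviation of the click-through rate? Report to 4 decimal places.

The Beta prior is conjugate to a Binomial/Bernoulli likelihood; the update adds successes to α and failures to β.
After batch 1: Beta(1.30+12, 1.53+31) = Beta(13.30, 32.53).
After batch 2: Beta(13.30+7, 32.53+5) = Beta(20.30, 37.53).
Var = αβ/((α+β)²(α+β+1)) = 20.30·37.53/(57.83²·58.83) = 0.00387230; SD = √0.00387230 = 0.0622.

0.0622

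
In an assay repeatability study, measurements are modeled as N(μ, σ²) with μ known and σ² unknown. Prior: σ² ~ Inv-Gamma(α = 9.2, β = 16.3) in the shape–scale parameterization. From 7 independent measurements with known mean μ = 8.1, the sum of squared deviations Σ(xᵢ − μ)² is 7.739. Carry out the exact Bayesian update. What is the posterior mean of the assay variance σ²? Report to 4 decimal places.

With known mean μ and an Inverse-Gamma(α, β) prior on σ², the Normal likelihood is conjugate: posterior is Inv-Gamma(α + n/2, β + Σ(xᵢ−μ)²/2).
Posterior: Inv-Gamma(9.2 + 7/2, 16.3 + 7.739/2) = Inv-Gamma(12.70, 20.1695).
E[σ²|data] = β/(α−1) = 20.1695/11.70 = 1.7239.

1.7239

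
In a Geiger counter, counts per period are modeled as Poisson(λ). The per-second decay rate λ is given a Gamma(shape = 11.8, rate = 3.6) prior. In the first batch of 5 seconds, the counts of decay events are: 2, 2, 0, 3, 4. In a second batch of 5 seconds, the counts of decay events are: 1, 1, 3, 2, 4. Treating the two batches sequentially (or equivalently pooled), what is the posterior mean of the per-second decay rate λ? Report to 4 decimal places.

With a Gamma(shape α, rate β) prior, the Poisson likelihood is conjugate: the posterior is Gamma(α + ΣXᵢ, β + n).
Batch 1: sum of counts S = 11 over n = 5 seconds.
After batch 1: Gamma(α+S, β+n) = Gamma(11.8+11, 3.6+5) = Gamma(22.8, 8.6).
Batch 2: sum of counts S = 11 over n = 5 seconds.
After batch 2: Gamma(α+S, β+n) = Gamma(22.8+11, 8.6+5) = Gamma(33.8, 13.6).
Posterior mean = α/β = 33.8/13.6 = 2.4853.

2.4853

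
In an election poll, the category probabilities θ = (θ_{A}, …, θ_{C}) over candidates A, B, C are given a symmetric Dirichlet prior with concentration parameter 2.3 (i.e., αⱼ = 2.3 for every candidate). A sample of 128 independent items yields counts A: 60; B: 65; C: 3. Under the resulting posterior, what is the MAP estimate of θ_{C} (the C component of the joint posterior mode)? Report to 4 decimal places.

The Dirichlet prior is conjugate to the Multinomial likelihood: each posterior αⱼ = prior αⱼ + observed count nⱼ.
Posterior concentration: (62.3, 67.3, 5.3), total = 134.9.
Joint mode component: (α_{C}−1)/(Σα−K) = 4.3/131.9 = 0.0326.

0.0326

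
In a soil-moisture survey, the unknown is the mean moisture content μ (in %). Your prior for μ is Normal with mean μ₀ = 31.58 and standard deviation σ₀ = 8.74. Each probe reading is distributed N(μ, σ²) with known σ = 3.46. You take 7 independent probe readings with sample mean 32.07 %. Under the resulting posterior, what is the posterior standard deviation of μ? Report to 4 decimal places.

1.2934

For Normal data with known variance σ², a Normal(μ₀, σ₀²) prior on μ is conjugate. Posterior precision = 1/σ₀² + n/σ²; posterior mean is the precision-weighted average of μ₀ and x̄.
σ₀² = 8.74² = 76.3876, σ² = 3.46² = 11.9716; σ² + n·σ₀² = 11.9716 + 7·76.3876 = 546.6848.
Posterior precision = 1/σ₀² + n/σ² = 1/76.3876 + 7/11.9716 = (σ² + n·σ₀²)/(σ₀²σ²) = 546.6848/(76.3876·11.9716); posterior variance σₙ² = σ₀²σ²/(σ² + n·σ₀²) = 76.3876·11.9716/546.6848 = 1.672777.
Posterior SD = √σₙ² = √(76.3876·11.9716/546.6848) = 1.2934.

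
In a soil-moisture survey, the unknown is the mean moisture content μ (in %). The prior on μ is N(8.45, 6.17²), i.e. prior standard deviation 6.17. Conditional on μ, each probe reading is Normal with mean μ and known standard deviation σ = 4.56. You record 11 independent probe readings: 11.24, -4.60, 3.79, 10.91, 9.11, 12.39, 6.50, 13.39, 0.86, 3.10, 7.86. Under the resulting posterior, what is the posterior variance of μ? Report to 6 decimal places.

1.800903

For Normal data with known variance σ², a Normal(μ₀, σ₀²) prior on μ is conjugate. Posterior precision = 1/σ₀² + n/σ²; posterior mean is the precision-weighted average of μ₀ and x̄.
σ₀² = 6.17² = 38.0689, σ² = 4.56² = 20.7936; σ² + n·σ₀² = 20.7936 + 11·38.0689 = 439.5515.
Posterior precision = 1/σ₀² + n/σ² = 1/38.0689 + 11/20.7936 = (σ² + n·σ₀²)/(σ₀²σ²) = 439.5515/(38.0689·20.7936); posterior variance σₙ² = σ₀²σ²/(σ² + n·σ₀²) = 38.0689·20.7936/439.5515 = 1.800903.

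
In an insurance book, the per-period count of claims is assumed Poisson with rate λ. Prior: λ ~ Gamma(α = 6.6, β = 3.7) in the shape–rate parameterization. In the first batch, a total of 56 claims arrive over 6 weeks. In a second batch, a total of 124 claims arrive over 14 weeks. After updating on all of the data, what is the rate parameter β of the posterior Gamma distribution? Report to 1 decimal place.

With a Gamma(shape α, rate β) prior, the Poisson likelihood is conjugate: the posterior is Gamma(α + ΣXᵢ, β + n).
After batch 1: Gamma(α+S, β+n) = Gamma(6.6+56, 3.7+6) = Gamma(62.6, 9.7).
After batch 2: Gamma(α+S, β+n) = Gamma(62.6+124, 9.7+14) = Gamma(186.6, 23.7).
Posterior β = 23.7.

23.7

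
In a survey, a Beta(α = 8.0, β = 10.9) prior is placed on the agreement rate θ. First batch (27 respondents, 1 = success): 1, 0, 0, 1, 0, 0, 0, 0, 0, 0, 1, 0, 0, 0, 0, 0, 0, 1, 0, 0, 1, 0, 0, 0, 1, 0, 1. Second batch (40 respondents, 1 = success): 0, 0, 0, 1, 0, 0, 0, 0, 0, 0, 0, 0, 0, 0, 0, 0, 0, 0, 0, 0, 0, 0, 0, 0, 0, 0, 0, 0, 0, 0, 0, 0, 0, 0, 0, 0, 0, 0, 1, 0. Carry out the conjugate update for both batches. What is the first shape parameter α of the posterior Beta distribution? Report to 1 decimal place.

The Beta prior is conjugate to a Binomial/Bernoulli likelihood; the update adds successes to α and failures to β.
After batch 1: Beta(8.0+7, 10.9+20) = Beta(15.0, 30.9).
After batch 2: Beta(15.0+2, 30.9+38) = Beta(17.0, 68.9).
Posterior α = 17.0.

17.0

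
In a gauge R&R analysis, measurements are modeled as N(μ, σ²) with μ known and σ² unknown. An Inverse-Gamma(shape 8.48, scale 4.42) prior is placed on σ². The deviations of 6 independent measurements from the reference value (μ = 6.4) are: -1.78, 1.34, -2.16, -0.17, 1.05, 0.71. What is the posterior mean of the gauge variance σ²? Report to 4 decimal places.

0.9592

With known mean μ and an Inverse-Gamma(α, β) prior on σ², the Normal likelihood is conjugate: posterior is Inv-Gamma(α + n/2, β + Σ(xᵢ−μ)²/2).
Σ(xᵢ−μ)² = (-1.78)² + (1.34)² + (-2.16)² + (-0.17)² + (1.05)² + (0.71)² = 11.2651.
Posterior: Inv-Gamma(8.48 + 6/2, 4.42 + 11.2651/2) = Inv-Gamma(11.48, 10.05255).
E[σ²|data] = β/(α−1) = 10.05255/10.48 = 0.9592.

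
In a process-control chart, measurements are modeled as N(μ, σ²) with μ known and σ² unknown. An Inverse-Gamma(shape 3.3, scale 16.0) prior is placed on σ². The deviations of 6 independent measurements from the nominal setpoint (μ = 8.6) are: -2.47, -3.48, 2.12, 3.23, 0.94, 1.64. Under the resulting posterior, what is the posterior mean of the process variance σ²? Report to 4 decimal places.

6.4822

With known mean μ and an Inverse-Gamma(α, β) prior on σ², the Normal likelihood is conjugate: posterior is Inv-Gamma(α + n/2, β + Σ(xᵢ−μ)²/2).
Σ(xᵢ−μ)² = (-2.47)² + (-3.48)² + (2.12)² + (3.23)² + (0.94)² + (1.64)² = 36.7118.
Posterior: Inv-Gamma(3.3 + 6/2, 16.0 + 36.7118/2) = Inv-Gamma(6.30, 34.35590).
E[σ²|data] = β/(α−1) = 34.35590/5.30 = 6.4822.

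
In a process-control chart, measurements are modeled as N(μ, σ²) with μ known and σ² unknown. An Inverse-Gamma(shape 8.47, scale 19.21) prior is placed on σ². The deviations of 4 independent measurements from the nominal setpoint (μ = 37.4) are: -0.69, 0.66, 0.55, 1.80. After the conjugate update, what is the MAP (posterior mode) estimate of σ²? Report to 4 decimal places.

1.8690

With known mean μ and an Inverse-Gamma(α, β) prior on σ², the Normal likelihood is conjugate: posterior is Inv-Gamma(α + n/2, β + Σ(xᵢ−μ)²/2).
Σ(xᵢ−μ)² = (-0.69)² + (0.66)² + (0.55)² + (1.80)² = 4.4542.
Posterior: Inv-Gamma(8.47 + 4/2, 19.21 + 4.4542/2) = Inv-Gamma(10.47, 21.43710).
Mode = β/(α+1) = 21.43710/11.47 = 1.8690.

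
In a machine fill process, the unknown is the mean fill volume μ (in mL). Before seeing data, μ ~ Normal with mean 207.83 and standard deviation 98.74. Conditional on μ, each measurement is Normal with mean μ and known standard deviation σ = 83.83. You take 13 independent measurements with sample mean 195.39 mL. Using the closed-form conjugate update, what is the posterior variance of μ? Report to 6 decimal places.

For Normal data with known variance σ², a Normal(μ₀, σ₀²) prior on μ is conjugate. Posterior precision = 1/σ₀² + n/σ²; posterior mean is the precision-weighted average of μ₀ and x̄.
σ₀² = 98.74² = 9749.5876, σ² = 83.83² = 7027.4689; σ² + n·σ₀² = 7027.4689 + 13·9749.5876 = 133772.1077.
Posterior precision = 1/σ₀² + n/σ² = 1/9749.5876 + 13/7027.4689 = (σ² + n·σ₀²)/(σ₀²σ²) = 133772.1077/(9749.5876·7027.4689); posterior variance σₙ² = σ₀²σ²/(σ² + n·σ₀²) = 9749.5876·7027.4689/133772.1077 = 512.176453.

512.176453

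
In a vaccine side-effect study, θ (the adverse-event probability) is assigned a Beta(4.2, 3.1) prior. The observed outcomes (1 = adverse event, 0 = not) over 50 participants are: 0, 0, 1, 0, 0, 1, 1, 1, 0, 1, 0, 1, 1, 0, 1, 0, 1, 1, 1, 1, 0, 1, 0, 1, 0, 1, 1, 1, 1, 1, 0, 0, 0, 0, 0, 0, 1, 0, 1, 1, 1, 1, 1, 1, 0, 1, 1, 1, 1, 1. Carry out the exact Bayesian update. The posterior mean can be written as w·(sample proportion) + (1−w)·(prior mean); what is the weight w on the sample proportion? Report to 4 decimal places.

0.8726

The Beta prior is conjugate to a Binomial/Bernoulli likelihood; the update adds successes to α and failures to β.
Posterior mean = (α₀+k)/(α₀+β₀+n) = [n/(α₀+β₀+n)]·(k/n) + [(α₀+β₀)/(α₀+β₀+n)]·α₀/(α₀+β₀), so only n and the prior enter the weight.
The weight on the data is w = n/(α₀+β₀+n) = 50/(4.2+3.1+50) = 50/57.3 = 0.8726.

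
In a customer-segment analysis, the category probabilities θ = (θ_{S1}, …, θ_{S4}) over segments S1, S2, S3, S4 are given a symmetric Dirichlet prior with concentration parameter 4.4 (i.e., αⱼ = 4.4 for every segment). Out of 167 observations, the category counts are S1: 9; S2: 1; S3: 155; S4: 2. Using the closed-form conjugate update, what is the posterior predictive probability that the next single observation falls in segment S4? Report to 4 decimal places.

The Dirichlet prior is conjugate to the Multinomial likelihood: each posterior αⱼ = prior αⱼ + observed count nⱼ.
Posterior concentration: (13.4, 5.4, 159.4, 6.4), total = 184.6.
P(next = S4 | data) = α_{S4}/Σα = 0.0347.

0.0347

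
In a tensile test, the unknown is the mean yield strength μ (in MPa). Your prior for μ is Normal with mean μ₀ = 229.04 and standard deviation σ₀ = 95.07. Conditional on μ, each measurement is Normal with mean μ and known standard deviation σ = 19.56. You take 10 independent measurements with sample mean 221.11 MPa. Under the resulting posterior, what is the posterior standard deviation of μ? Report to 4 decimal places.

For Normal data with known variance σ², a Normal(μ₀, σ₀²) prior on μ is conjugate. Posterior precision = 1/σ₀² + n/σ²; posterior mean is the precision-weighted average of μ₀ and x̄.
σ₀² = 95.07² = 9038.3049, σ² = 19.56² = 382.5936; σ² + n·σ₀² = 382.5936 + 10·9038.3049 = 90765.6426.
Posterior precision = 1/σ₀² + n/σ² = 1/9038.3049 + 10/382.5936 = (σ² + n·σ₀²)/(σ₀²σ²) = 90765.6426/(9038.3049·382.5936); posterior variance σₙ² = σ₀²σ²/(σ² + n·σ₀²) = 9038.3049·382.5936/90765.6426 = 38.098090.
Posterior SD = √σₙ² = √(9038.3049·382.5936/90765.6426) = 6.1724.

6.1724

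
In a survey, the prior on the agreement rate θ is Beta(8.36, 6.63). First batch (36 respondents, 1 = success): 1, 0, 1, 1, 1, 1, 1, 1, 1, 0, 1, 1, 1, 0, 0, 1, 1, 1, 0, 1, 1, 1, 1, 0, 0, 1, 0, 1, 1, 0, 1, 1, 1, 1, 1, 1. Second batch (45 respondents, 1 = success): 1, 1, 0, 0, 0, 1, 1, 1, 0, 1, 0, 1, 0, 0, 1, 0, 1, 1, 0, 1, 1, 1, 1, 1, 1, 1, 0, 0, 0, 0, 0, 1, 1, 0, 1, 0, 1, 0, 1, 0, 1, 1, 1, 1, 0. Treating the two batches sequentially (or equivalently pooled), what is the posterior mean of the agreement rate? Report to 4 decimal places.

0.6392

The Beta prior is conjugate to a Binomial/Bernoulli likelihood; the update adds successes to α and failures to β.
After batch 1: Beta(8.36+27, 6.63+9) = Beta(35.36, 15.63).
After batch 2: Beta(35.36+26, 15.63+19) = Beta(61.36, 34.63).
Posterior mean = α/(α+β) = 61.36/95.99 = 0.6392.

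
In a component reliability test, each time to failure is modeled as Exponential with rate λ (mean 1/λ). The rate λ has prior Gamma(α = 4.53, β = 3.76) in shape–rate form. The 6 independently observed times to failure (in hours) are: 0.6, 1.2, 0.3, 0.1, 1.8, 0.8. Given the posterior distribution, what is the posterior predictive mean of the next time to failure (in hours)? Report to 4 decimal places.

0.8982

With a Gamma(shape α, rate β) prior on the exponential rate λ, the posterior after n observations with total T = Σxᵢ is Gamma(α+n, β+T).
Sum of observations T = 4.8 hours; n = 6.
Posterior: Gamma(4.53+6, 3.76+4.8) = Gamma(10.53, 8.56).
The predictive distribution for the next observation is Lomax; its mean is β/(α−1) = 8.56/9.53 = 0.8982.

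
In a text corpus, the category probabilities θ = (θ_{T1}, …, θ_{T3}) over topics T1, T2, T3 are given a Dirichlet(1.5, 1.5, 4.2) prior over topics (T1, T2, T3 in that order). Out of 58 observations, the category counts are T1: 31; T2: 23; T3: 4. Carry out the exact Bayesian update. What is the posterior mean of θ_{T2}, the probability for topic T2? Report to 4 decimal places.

The Dirichlet prior is conjugate to the Multinomial likelihood: each posterior αⱼ = prior αⱼ + observed count nⱼ.
Posterior concentration: (32.5, 24.5, 8.2), total = 65.2.
E[θ_{T2}|data] = α_{T2}/Σα = 24.5/65.2 = 0.3758.

0.3758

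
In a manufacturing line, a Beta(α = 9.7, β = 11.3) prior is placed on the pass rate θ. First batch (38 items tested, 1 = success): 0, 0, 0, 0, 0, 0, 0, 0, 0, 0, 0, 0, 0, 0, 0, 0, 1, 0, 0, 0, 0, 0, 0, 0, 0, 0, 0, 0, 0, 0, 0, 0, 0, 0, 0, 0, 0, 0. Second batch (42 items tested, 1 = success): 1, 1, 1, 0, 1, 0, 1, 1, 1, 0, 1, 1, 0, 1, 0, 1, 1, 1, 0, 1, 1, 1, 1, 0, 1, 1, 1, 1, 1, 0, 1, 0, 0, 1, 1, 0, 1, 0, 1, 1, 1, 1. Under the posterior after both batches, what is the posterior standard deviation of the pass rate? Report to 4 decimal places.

The Beta prior is conjugate to a Binomial/Bernoulli likelihood; the update adds successes to α and failures to β.
After batch 1: Beta(9.7+1, 11.3+37) = Beta(10.7, 48.3).
After batch 2: Beta(10.7+30, 48.3+12) = Beta(40.7, 60.3).
Var = αβ/((α+β)²(α+β+1)) = 40.7·60.3/(101.0²·102.0) = 0.00235868; SD = √0.00235868 = 0.0486.

0.0486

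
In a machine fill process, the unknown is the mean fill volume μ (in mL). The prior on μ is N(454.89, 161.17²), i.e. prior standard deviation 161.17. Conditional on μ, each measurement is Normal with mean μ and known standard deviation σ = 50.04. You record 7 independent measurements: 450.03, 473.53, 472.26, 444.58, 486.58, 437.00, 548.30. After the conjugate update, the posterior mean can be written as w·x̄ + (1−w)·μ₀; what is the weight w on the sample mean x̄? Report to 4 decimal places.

For Normal data with known variance σ², a Normal(μ₀, σ₀²) prior on μ is conjugate. Posterior precision = 1/σ₀² + n/σ²; posterior mean is the precision-weighted average of μ₀ and x̄.
σ₀² = 161.17² = 25975.7689, σ² = 50.04² = 2504.0016. Prior precision 1/σ₀² = 1/25975.7689; data precision n/σ² = 7/2504.0016.
w = (n/σ²)/(1/σ₀² + n/σ²) = n·σ₀²/(σ² + n·σ₀²) = 7·25975.7689/(2504.0016 + 7·25975.7689) = 181830.3823/184334.3839 = 0.9864.

0.9864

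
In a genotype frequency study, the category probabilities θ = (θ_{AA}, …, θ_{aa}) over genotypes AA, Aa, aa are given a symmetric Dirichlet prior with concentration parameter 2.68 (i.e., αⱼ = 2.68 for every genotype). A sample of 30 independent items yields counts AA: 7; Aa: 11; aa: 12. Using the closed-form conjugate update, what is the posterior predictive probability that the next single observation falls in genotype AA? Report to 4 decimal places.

The Dirichlet prior is conjugate to the Multinomial likelihood: each posterior αⱼ = prior αⱼ + observed count nⱼ.
Posterior concentration: (9.68, 13.68, 14.68), total = 38.04.
P(next = AA | data) = α_{AA}/Σα = 0.2545.

0.2545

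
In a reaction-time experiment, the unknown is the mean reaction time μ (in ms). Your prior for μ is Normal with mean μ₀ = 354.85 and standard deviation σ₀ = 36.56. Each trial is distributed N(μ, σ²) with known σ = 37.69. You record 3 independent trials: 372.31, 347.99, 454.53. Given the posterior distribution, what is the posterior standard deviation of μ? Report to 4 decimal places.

For Normal data with known variance σ², a Normal(μ₀, σ₀²) prior on μ is conjugate. Posterior precision = 1/σ₀² + n/σ²; posterior mean is the precision-weighted average of μ₀ and x̄.
σ₀² = 36.56² = 1336.6336, σ² = 37.69² = 1420.5361; σ² + n·σ₀² = 1420.5361 + 3·1336.6336 = 5430.4369.
Posterior precision = 1/σ₀² + n/σ² = 1/1336.6336 + 3/1420.5361 = (σ² + n·σ₀²)/(σ₀²σ²) = 5430.4369/(1336.6336·1420.5361); posterior variance σₙ² = σ₀²σ²/(σ² + n·σ₀²) = 1336.6336·1420.5361/5430.4369 = 349.647057.
Posterior SD = √σₙ² = √(1336.6336·1420.5361/5430.4369) = 18.6989.

18.6989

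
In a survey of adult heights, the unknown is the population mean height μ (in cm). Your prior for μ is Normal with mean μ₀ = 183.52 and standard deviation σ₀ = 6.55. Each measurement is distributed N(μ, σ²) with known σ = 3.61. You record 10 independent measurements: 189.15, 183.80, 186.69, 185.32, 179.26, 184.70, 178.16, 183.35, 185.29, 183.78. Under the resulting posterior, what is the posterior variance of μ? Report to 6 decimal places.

For Normal data with known variance σ², a Normal(μ₀, σ₀²) prior on μ is conjugate. Posterior precision = 1/σ₀² + n/σ²; posterior mean is the precision-weighted average of μ₀ and x̄.
σ₀² = 6.55² = 42.9025, σ² = 3.61² = 13.0321; σ² + n·σ₀² = 13.0321 + 10·42.9025 = 442.0571.
Posterior precision = 1/σ₀² + n/σ² = 1/42.9025 + 10/13.0321 = (σ² + n·σ₀²)/(σ₀²σ²) = 442.0571/(42.9025·13.0321); posterior variance σₙ² = σ₀²σ²/(σ² + n·σ₀²) = 42.9025·13.0321/442.0571 = 1.264791.

1.264791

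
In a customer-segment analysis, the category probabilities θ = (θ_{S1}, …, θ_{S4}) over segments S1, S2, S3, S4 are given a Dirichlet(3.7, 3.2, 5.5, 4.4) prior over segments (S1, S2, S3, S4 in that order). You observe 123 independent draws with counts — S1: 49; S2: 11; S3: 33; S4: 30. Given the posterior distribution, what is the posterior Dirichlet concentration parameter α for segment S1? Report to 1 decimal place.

The Dirichlet prior is conjugate to the Multinomial likelihood: each posterior αⱼ = prior αⱼ + observed count nⱼ.
Posterior concentration: (52.7, 14.2, 38.5, 34.4), total = 139.8.
α_{S1} = 3.7 + 49 = 52.7.

52.7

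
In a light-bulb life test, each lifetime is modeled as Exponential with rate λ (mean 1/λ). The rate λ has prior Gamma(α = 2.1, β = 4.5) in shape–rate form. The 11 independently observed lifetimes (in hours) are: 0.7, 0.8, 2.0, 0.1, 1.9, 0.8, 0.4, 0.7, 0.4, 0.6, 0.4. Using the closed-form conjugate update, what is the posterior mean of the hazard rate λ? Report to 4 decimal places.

0.9850

With a Gamma(shape α, rate β) prior on the exponential rate λ, the posterior after n observations with total T = Σxᵢ is Gamma(α+n, β+T).
Sum of observations T = 8.8 hours; n = 11.
Posterior: Gamma(2.1+11, 4.5+8.8) = Gamma(13.1, 13.3).
Posterior mean of λ = α/β = 13.1/13.3 = 0.9850.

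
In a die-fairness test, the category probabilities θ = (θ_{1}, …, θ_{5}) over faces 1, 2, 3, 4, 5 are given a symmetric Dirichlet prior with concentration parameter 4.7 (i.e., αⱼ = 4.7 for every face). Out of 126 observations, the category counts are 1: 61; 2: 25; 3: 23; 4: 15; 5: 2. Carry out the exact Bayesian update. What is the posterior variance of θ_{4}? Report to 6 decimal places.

0.000760

The Dirichlet prior is conjugate to the Multinomial likelihood: each posterior αⱼ = prior αⱼ + observed count nⱼ.
Posterior concentration: (65.7, 29.7, 27.7, 19.7, 6.7), total = 149.5.
Var[θ_j] = α_j(Σα−α_j)/((Σα)²(Σα+1)) = 19.7·129.8/(149.5²·150.5) = 0.000760.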